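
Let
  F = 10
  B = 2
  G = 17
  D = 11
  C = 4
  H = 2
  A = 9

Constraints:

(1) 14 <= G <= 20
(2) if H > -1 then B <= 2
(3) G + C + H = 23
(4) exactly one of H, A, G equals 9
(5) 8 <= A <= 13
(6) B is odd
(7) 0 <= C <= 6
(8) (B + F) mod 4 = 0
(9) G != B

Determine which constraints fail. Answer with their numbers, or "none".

The assignment fails constraint 6.

(1) G = 17 lies in [14, 20]  ✔
(2) H = 2 > -1, so we need B ≤ 2; B = 2 ≤ 2  ✔
(3) G + C + H = 17 + 4 + 2 = 23  ✔
(4) H=2, A=9, G=17; 1 of them equals 9  ✔
(5) A = 9 lies in [8, 13]  ✔
(6) B = 2 is even  ✘
(7) C = 4 lies in [0, 6]  ✔
(8) B + F = 12; 12 mod 4 = 0  ✔
(9) G = 17, B = 2; distinct  ✔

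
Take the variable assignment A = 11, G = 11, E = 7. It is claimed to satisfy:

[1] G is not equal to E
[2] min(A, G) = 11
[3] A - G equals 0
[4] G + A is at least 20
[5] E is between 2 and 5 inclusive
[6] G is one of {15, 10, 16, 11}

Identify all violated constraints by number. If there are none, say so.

[1] G = 11, E = 7; distinct — holds.
[2] min(11, 11) = 11 — holds.
[3] A - G = 11 - 11 = 0 — holds.
[4] G + A = 11 + 11 = 22; 22 ≥ 20 — holds.
[5] E = 7 is outside [2, 5] — does not hold.
[6] G = 11 is in {15, 10, 16, 11} — holds.

Constraint 5 does not hold.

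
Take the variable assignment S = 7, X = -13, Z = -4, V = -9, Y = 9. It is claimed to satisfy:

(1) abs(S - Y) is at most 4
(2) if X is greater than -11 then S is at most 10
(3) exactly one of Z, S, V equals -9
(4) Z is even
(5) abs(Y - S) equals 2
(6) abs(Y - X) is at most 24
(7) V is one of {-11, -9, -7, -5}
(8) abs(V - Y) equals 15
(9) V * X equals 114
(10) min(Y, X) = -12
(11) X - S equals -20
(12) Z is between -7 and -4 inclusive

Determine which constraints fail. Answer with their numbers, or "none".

(1) abs(7 - 9) = 2; 2 ≤ 4  ✓
(2) X = -13, not > -11; antecedent false, conditional vacuously true  ✓
(3) Z=-4, S=7, V=-9; 1 of them equals -9  ✓
(4) Z = -4 is even  ✓
(5) abs(9 - 7) = 2  ✓
(6) abs(9 - (-13)) = 22; 22 ≤ 24  ✓
(7) V = -9 is in {-11, -9, -7, -5}  ✓
(8) abs(-9 - 9) = 18, not 15  ✗
(9) V * X = -9 * (-13) = 117, not 114  ✗
(10) min(9, -13) = -13, not -12  ✗
(11) X - S = -13 - 7 = -20  ✓
(12) Z = -4 lies in [-7, -4]  ✓

Violated: 8, 9, and 10.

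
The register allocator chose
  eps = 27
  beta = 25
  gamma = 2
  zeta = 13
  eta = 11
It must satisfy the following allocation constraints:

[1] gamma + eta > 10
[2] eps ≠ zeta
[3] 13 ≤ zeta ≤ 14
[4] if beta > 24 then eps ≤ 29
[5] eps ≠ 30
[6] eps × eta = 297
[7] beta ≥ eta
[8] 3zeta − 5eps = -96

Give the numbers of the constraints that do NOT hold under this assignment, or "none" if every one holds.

[1] gamma + eta = 2 + 11 = 13; 13 > 10 — holds.
[2] eps = 27, zeta = 13; distinct — holds.
[3] zeta = 13 lies in [13, 14] — holds.
[4] beta = 25 > 24, so we need eps ≤ 29; eps = 27 ≤ 29 — holds.
[5] eps = 27, and 27 ≠ 30 — holds.
[6] eps × eta = 27 × 11 = 297 — holds.
[7] beta = 25, eta = 11; 25 ≥ 11 — holds.
[8] 3zeta − 5eps = 3(13) − 5(27) = -96 — holds.

No violations.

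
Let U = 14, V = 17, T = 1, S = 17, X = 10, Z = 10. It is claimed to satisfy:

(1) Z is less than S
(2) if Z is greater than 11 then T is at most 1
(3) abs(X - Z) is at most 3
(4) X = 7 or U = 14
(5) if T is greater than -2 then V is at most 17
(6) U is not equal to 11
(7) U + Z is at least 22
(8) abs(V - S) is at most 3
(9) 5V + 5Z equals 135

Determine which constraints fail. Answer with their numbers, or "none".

No violations.

(1) Z = 10, S = 17; 10 < 17 — satisfied.
(2) Z = 10, not > 11; antecedent false, conditional vacuously true — satisfied.
(3) abs(10 - 10) = 0; 0 ≤ 3 — satisfied.
(4) X = 10 ≠ 7, but U = 14 = 14 (second disjunct) — satisfied.
(5) T = 1 > -2, so we need V ≤ 17; V = 17 ≤ 17 — satisfied.
(6) U = 14, and 14 ≠ 11 — satisfied.
(7) U + Z = 14 + 10 = 24; 24 ≥ 22 — satisfied.
(8) abs(17 - 17) = 0; 0 ≤ 3 — satisfied.
(9) 5V + 5Z = 5(17) + 5(10) = 135 — satisfied.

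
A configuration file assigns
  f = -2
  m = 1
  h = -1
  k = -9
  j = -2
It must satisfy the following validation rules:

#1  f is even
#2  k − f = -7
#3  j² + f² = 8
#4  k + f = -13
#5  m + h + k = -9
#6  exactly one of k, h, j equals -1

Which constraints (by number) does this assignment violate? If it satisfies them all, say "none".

Constraint 4 is violated.

#1 f = -2 is even  true
#2 k − f = -9 − (-2) = -7  true
#3 j² + f² = (-2)² + (-2)² = 4 + 4 = 8  true
#4 k + f = -9 + (-2) = -11, not -13  false
#5 m + h + k = 1 + (-1) + (-9) = -9  true
#6 k=-9, h=-1, j=-2; 1 of them equals -1  true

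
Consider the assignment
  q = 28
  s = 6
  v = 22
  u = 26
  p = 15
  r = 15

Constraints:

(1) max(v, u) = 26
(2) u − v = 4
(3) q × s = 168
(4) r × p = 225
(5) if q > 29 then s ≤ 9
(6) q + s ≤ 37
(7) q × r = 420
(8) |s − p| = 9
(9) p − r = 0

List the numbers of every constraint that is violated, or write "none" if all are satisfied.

(1) max(22, 26) = 26  holds
(2) u − v = 26 − 22 = 4  holds
(3) q × s = 28 × 6 = 168  holds
(4) r × p = 15 × 15 = 225  holds
(5) q = 28, not > 29; antecedent false, conditional vacuously true  holds
(6) q + s = 28 + 6 = 34; 34 ≤ 37  holds
(7) q × r = 28 × 15 = 420  holds
(8) |6 − 15| = 9  holds
(9) p − r = 15 − 15 = 0  holds

The assignment satisfies every constraint.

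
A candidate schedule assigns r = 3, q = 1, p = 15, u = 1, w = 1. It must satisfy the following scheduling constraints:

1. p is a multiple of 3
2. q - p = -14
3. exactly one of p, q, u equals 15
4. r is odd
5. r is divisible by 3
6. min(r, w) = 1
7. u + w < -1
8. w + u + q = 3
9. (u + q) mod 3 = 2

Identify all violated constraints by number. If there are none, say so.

1. 15 / 3 = 5, so 3 divides 15 — holds.
2. q - p = 1 - 15 = -14 — holds.
3. p=15, q=1, u=1; 1 of them equals 15 — holds.
4. r = 3 is odd — holds.
5. 3 / 3 = 1, so 3 divides 3 — holds.
6. min(3, 1) = 1 — holds.
7. u + w = 1 + 1 = 2; 2 ≥ -1, bound -1 not met — fails.
8. w + u + q = 1 + 1 + 1 = 3 — holds.
9. u + q = 2; 2 mod 3 = 2 — holds.

The assignment fails constraint 7.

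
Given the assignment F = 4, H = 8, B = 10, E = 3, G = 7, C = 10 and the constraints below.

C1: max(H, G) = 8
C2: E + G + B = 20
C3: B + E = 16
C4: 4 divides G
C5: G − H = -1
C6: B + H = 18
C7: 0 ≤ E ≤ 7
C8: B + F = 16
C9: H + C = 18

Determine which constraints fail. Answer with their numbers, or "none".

C1: max(8, 7) = 8  holds
C2: E + G + B = 3 + 7 + 10 = 20  holds
C3: B + E = 10 + 3 = 13, not 16  fails
C4: 7 = 4×1 + 3, so 4 does not divide 7  fails
C5: G − H = 7 − 8 = -1  holds
C6: B + H = 10 + 8 = 18  holds
C7: E = 3 lies in [0, 7]  holds
C8: B + F = 10 + 4 = 14, not 16  fails
C9: H + C = 8 + 10 = 18  holds

Constraints 3, 4, 8 do not hold.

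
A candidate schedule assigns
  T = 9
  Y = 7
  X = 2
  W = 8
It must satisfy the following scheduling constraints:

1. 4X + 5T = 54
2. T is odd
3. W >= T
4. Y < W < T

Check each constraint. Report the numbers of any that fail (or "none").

Constraints 1, 3 are violated.

1. 4X + 5T = 4(2) + 5(9) = 53, not 54 — violated.
2. T = 9 is odd — OK.
3. W = 8, T = 9; 8 < 9 (want ≥) — violated.
4. values 7 < 8 < 9 — OK.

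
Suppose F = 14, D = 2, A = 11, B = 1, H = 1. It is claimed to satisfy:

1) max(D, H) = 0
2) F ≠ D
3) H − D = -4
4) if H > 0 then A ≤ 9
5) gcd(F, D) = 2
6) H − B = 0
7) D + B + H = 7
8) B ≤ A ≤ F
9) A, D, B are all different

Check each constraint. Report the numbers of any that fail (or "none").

1) max(2, 1) = 2, not 0 — violated.
2) F = 14, D = 2; distinct — OK.
3) H − D = 1 − 2 = -1, not -4 — violated.
4) H = 1 > 0, so we need A ≤ 9; but A = 11 > 9 — violated.
5) gcd(14, 2) = 2 — OK.
6) H − B = 1 − 1 = 0 — OK.
7) D + B + H = 2 + 1 + 1 = 4, not 7 — violated.
8) values 1 ≤ 11 ≤ 14 — OK.
9) values 11, 2, 1 are pairwise distinct — OK.

Violated: 1, 3, 4, and 7.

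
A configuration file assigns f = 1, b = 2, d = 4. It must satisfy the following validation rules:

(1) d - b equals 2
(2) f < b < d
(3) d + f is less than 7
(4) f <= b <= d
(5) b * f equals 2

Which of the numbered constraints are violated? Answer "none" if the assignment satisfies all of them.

(1) d - b = 4 - 2 = 2  true
(2) values 1 < 2 < 4  true
(3) d + f = 4 + 1 = 5; 5 < 7  true
(4) values 1 <= 2 <= 4  true
(5) b * f = 2 * 1 = 2  true

No violations.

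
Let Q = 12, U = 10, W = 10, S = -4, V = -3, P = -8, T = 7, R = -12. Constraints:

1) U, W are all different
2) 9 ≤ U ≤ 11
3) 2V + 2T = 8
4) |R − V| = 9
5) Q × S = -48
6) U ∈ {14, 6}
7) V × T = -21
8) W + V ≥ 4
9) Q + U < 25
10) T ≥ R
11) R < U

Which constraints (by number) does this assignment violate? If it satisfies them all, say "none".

No — constraints 1, 6 are not satisfied.

1) U = W = 10, not all different — fails.
2) U = 10 lies in [9, 11] — holds.
3) 2V + 2T = 2(-3) + 2(7) = 8 — holds.
4) |-12 − (-3)| = 9 — holds.
5) Q × S = 12 × (-4) = -48 — holds.
6) U = 10 is not in {14, 6} — fails.
7) V × T = -3 × 7 = -21 — holds.
8) W + V = 10 + (-3) = 7; 7 ≥ 4 — holds.
9) Q + U = 12 + 10 = 22; 22 < 25 — holds.
10) T = 7, R = -12; 7 ≥ -12 — holds.
11) R = -12, U = 10; -12 < 10 — holds.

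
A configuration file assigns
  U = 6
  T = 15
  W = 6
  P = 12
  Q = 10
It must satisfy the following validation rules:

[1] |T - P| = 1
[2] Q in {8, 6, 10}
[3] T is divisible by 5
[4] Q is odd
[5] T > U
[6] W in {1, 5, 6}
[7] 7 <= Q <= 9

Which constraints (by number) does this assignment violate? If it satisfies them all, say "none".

Violated: 1, 4, 7.

[1] |15 - 12| = 3, not 1 — violated.
[2] Q = 10 is in {8, 6, 10} — satisfied.
[3] 15 / 5 = 3, so 5 divides 15 — satisfied.
[4] Q = 10 is even — violated.
[5] T = 15, U = 6; 15 > 6 — satisfied.
[6] W = 6 is in {1, 5, 6} — satisfied.
[7] Q = 10 is outside [7, 9] — violated.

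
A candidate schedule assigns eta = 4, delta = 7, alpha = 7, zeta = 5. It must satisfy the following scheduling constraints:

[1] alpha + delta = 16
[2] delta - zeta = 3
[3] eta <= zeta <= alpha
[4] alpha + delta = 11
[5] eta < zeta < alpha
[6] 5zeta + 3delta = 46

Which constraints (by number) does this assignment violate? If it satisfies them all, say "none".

Violated: 1, 2, 4.

[1] alpha + delta = 7 + 7 = 14, not 16 — fails.
[2] delta - zeta = 7 - 5 = 2, not 3 — fails.
[3] values 4 <= 5 <= 7 — holds.
[4] alpha + delta = 7 + 7 = 14, not 11 — fails.
[5] values 4 < 5 < 7 — holds.
[6] 5zeta + 3delta = 5(5) + 3(7) = 46 — holds.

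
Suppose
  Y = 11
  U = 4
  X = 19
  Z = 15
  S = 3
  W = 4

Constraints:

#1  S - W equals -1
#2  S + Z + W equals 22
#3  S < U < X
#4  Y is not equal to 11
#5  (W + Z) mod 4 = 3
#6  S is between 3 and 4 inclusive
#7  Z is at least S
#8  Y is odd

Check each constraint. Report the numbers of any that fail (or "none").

The assignment fails constraint 4.

#1 S - W = 3 - 4 = -1 — OK.
#2 S + Z + W = 3 + 15 + 4 = 22 — OK.
#3 values 3 < 4 < 19 — OK.
#4 Y = 11, but 11 is required to differ — violated.
#5 W + Z = 19; 19 mod 4 = 3 — OK.
#6 S = 3 lies in [3, 4] — OK.
#7 Z = 15, S = 3; 15 ≥ 3 — OK.
#8 Y = 11 is odd — OK.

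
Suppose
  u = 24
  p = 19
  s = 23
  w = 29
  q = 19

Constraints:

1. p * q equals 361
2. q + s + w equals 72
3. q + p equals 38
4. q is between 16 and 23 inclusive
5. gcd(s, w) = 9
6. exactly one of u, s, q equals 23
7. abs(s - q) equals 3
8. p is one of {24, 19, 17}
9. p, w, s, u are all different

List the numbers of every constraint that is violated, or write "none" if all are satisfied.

1. p * q = 19 * 19 = 361  ✓
2. q + s + w = 19 + 23 + 29 = 71, not 72  ✗
3. q + p = 19 + 19 = 38  ✓
4. q = 19 lies in [16, 23]  ✓
5. gcd(23, 29) = 1, not 9  ✗
6. u=24, s=23, q=19; 1 of them equals 23  ✓
7. abs(23 - 19) = 4, not 3  ✗
8. p = 19 is in {24, 19, 17}  ✓
9. values 19, 29, 23, 24 are pairwise distinct  ✓

Constraints 2, 5, and 7 are violated.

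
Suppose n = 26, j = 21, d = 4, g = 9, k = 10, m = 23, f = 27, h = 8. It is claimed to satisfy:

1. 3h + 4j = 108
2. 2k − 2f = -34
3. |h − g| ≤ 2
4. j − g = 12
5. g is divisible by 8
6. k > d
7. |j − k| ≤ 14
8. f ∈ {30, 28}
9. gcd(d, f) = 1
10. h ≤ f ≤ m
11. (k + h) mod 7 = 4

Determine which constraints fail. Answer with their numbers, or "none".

1. 3h + 4j = 3(8) + 4(21) = 108 — OK.
2. 2k − 2f = 2(10) − 2(27) = -34 — OK.
3. |8 − 9| = 1; 1 ≤ 2 — OK.
4. j − g = 21 − 9 = 12 — OK.
5. 9 = 8×1 + 1, so 8 does not divide 9 — violated.
6. k = 10, d = 4; 10 > 4 — OK.
7. |21 − 10| = 11; 11 ≤ 14 — OK.
8. f = 27 is not in {30, 28} — violated.
9. gcd(4, 27) = 1 — OK.
10. values 8, 27, 23; f = 27 is not ≤ m = 23 — violated.
11. k + h = 18; 18 mod 7 = 4 — OK.

No — constraints 5, 8, and 10 are not satisfied.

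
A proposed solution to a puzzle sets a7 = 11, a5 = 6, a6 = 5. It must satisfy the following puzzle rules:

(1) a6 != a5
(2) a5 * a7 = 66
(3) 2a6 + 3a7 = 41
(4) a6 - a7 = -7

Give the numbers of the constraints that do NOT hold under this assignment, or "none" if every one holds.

The assignment fails constraints 3, 4.

(1) a6 = 5, a5 = 6; distinct — holds.
(2) a5 * a7 = 6 * 11 = 66 — holds.
(3) 2a6 + 3a7 = 2(5) + 3(11) = 43, not 41 — fails.
(4) a6 - a7 = 5 - 11 = -6, not -7 — fails.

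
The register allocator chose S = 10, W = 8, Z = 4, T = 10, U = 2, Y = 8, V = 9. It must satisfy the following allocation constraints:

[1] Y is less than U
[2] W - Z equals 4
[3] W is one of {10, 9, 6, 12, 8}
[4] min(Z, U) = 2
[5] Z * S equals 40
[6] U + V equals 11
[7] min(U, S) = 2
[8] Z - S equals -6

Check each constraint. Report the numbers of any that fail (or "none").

[1] Y = 8, U = 2; 8 ≥ 2 (want <) — violated.
[2] W - Z = 8 - 4 = 4 — OK.
[3] W = 8 is in {10, 9, 6, 12, 8} — OK.
[4] min(4, 2) = 2 — OK.
[5] Z * S = 4 * 10 = 40 — OK.
[6] U + V = 2 + 9 = 11 — OK.
[7] min(2, 10) = 2 — OK.
[8] Z - S = 4 - 10 = -6 — OK.

Constraint 1 is violated.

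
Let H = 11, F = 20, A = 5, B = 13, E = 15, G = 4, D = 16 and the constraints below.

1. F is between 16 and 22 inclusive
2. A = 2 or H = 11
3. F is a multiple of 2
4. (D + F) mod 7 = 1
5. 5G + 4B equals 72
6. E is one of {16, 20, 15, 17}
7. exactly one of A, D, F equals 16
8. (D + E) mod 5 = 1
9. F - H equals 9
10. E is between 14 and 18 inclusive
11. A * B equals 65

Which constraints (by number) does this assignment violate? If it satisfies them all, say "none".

No violations.

1. F = 20 lies in [16, 22]  ✓
2. A = 5 ≠ 2, but H = 11 = 11 (second disjunct)  ✓
3. 20 / 2 = 10, so 2 divides 20  ✓
4. D + F = 36; 36 mod 7 = 1  ✓
5. 5G + 4B = 5(4) + 4(13) = 72  ✓
6. E = 15 is in {16, 20, 15, 17}  ✓
7. A=5, D=16, F=20; 1 of them equals 16  ✓
8. D + E = 31; 31 mod 5 = 1  ✓
9. F - H = 20 - 11 = 9  ✓
10. E = 15 lies in [14, 18]  ✓
11. A * B = 5 * 13 = 65  ✓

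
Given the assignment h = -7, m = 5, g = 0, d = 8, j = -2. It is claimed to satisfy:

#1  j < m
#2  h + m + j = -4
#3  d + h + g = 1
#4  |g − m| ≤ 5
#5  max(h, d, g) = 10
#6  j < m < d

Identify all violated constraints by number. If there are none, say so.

Constraint 5 does not hold.

#1 j = -2, m = 5; -2 < 5 — OK.
#2 h + m + j = -7 + 5 + (-2) = -4 — OK.
#3 d + h + g = 8 + (-7) + 0 = 1 — OK.
#4 |0 − 5| = 5; 5 ≤ 5 — OK.
#5 max(-7, 8, 0) = 8, not 10 — violated.
#6 values -2 < 5 < 8 — OK.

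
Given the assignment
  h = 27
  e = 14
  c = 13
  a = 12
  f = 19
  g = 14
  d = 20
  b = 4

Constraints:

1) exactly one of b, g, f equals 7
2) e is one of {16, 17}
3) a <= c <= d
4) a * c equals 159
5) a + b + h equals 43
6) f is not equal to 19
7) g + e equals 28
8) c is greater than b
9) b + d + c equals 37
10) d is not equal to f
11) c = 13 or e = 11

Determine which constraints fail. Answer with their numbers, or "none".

1) b=4, g=14, f=19; 0 of them equal 7, not exactly one  FAIL
2) e = 14 is not in {16, 17}  FAIL
3) values 12 <= 13 <= 20  OK
4) a * c = 12 * 13 = 156, not 159  FAIL
5) a + b + h = 12 + 4 + 27 = 43  OK
6) f = 19, but 19 is required to differ  FAIL
7) g + e = 14 + 14 = 28  OK
8) c = 13, b = 4; 13 > 4  OK
9) b + d + c = 4 + 20 + 13 = 37  OK
10) d = 20, f = 19; distinct  OK
11) c = 13 = 13 (first disjunct)  OK

Violated: 1, 2, 4, and 6.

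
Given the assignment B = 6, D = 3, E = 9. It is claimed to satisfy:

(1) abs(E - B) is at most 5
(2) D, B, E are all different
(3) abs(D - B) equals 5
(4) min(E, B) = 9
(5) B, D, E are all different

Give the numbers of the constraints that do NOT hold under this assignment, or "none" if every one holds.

(1) abs(9 - 6) = 3; 3 ≤ 5  true
(2) values 3, 6, 9 are pairwise distinct  true
(3) abs(3 - 6) = 3, not 5  false
(4) min(9, 6) = 6, not 9  false
(5) values 6, 3, 9 are pairwise distinct  true

Constraints 3, 4 are violated.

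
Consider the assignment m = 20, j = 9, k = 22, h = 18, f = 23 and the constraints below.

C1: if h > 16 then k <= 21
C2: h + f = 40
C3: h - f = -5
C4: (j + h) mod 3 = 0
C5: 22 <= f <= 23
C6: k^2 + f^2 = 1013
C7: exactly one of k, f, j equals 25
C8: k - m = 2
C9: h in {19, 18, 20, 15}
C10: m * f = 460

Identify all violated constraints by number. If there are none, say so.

The assignment fails constraints 1, 2, and 7.

C1: h = 18 > 16, so we need k ≤ 21; but k = 22 > 21 — fails.
C2: h + f = 18 + 23 = 41, not 40 — fails.
C3: h - f = 18 - 23 = -5 — holds.
C4: j + h = 27; 27 mod 3 = 0 — holds.
C5: f = 23 lies in [22, 23] — holds.
C6: k^2 + f^2 = 22^2 + 23^2 = 484 + 529 = 1013 — holds.
C7: k=22, f=23, j=9; 0 of them equal 25, not exactly one — fails.
C8: k - m = 22 - 20 = 2 — holds.
C9: h = 18 is in {19, 18, 20, 15} — holds.
C10: m * f = 20 * 23 = 460 — holds.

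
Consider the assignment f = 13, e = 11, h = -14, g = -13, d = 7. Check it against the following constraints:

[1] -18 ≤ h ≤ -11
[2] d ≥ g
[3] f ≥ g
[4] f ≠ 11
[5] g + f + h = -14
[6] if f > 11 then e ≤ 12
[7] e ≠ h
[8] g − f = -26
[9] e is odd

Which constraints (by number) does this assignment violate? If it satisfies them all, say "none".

None — every constraint holds.

[1] h = -14 lies in [-18, -11]  ✔
[2] d = 7, g = -13; 7 ≥ -13  ✔
[3] f = 13, g = -13; 13 ≥ -13  ✔
[4] f = 13, and 13 ≠ 11  ✔
[5] g + f + h = -13 + 13 + (-14) = -14  ✔
[6] f = 13 > 11, so we need e ≤ 12; e = 11 ≤ 12  ✔
[7] e = 11, h = -14; distinct  ✔
[8] g − f = -13 − 13 = -26  ✔
[9] e = 11 is odd  ✔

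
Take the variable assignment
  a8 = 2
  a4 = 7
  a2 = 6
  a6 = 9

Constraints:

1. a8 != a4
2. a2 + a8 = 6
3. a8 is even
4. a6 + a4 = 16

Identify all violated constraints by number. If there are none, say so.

1. a8 = 2, a4 = 7; distinct — satisfied.
2. a2 + a8 = 6 + 2 = 8, not 6 — violated.
3. a8 = 2 is even — satisfied.
4. a6 + a4 = 9 + 7 = 16 — satisfied.

Constraint 2 is violated.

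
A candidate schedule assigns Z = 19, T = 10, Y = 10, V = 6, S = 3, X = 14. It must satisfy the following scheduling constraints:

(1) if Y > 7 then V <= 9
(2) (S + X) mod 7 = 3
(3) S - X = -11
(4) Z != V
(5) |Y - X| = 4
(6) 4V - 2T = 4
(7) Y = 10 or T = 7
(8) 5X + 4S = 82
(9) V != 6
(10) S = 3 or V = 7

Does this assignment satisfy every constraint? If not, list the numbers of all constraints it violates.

Constraint 9 does not hold.

(1) Y = 10 > 7, so we need V ≤ 9; V = 6 ≤ 9  true
(2) S + X = 17; 17 mod 7 = 3  true
(3) S - X = 3 - 14 = -11  true
(4) Z = 19, V = 6; distinct  true
(5) |10 - 14| = 4  true
(6) 4V - 2T = 4(6) - 2(10) = 4  true
(7) Y = 10 = 10 (first disjunct)  true
(8) 5X + 4S = 5(14) + 4(3) = 82  true
(9) V = 6, but 6 is required to differ  false
(10) S = 3 = 3 (first disjunct)  true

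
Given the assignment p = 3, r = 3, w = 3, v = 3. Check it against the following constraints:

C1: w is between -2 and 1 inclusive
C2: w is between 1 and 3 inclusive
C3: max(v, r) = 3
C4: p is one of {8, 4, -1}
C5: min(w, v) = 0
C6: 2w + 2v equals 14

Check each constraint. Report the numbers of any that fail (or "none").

Violated: 1, 4, 5, and 6.

C1: w = 3 is outside [-2, 1]  no
C2: w = 3 lies in [1, 3]  yes
C3: max(3, 3) = 3  yes
C4: p = 3 is not in {8, 4, -1}  no
C5: min(3, 3) = 3, not 0  no
C6: 2w + 2v = 2(3) + 2(3) = 12, not 14  no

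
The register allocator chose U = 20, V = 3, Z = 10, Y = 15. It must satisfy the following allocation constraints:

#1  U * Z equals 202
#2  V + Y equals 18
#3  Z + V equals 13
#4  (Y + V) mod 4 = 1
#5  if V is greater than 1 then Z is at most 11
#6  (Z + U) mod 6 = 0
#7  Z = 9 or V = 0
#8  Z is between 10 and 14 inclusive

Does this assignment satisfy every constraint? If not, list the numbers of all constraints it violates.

#1 U * Z = 20 * 10 = 200, not 202  no
#2 V + Y = 3 + 15 = 18  yes
#3 Z + V = 10 + 3 = 13  yes
#4 Y + V = 18; 18 mod 4 = 2, not 1  no
#5 V = 3 > 1, so we need Z ≤ 11; Z = 10 ≤ 11  yes
#6 Z + U = 30; 30 mod 6 = 0  yes
#7 Z = 10 ≠ 9 and V = 3 ≠ 0; both disjuncts false  no
#8 Z = 10 lies in [10, 14]  yes

Constraints 1, 4, and 7 are violated.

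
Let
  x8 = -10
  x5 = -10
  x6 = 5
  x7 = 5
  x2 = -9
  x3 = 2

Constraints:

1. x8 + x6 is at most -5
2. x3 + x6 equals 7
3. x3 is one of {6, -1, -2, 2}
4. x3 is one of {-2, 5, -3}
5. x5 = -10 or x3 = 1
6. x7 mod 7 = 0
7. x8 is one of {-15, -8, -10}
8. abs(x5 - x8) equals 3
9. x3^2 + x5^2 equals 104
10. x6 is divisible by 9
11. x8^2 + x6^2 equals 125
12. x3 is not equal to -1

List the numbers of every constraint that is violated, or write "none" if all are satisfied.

1. x8 + x6 = -10 + 5 = -5; -5 ≤ -5 — OK.
2. x3 + x6 = 2 + 5 = 7 — OK.
3. x3 = 2 is in {6, -1, -2, 2} — OK.
4. x3 = 2 is not in {-2, 5, -3} — violated.
5. x5 = -10 = -10 (first disjunct) — OK.
6. 5 mod 7 = 5, not 0 — violated.
7. x8 = -10 is in {-15, -8, -10} — OK.
8. abs(-10 - (-10)) = 0, not 3 — violated.
9. x3^2 + x5^2 = 2^2 + (-10)^2 = 4 + 100 = 104 — OK.
10. 5 = 9*0 + 5, so 9 does not divide 5 — violated.
11. x8^2 + x6^2 = (-10)^2 + 5^2 = 100 + 25 = 125 — OK.
12. x3 = 2, and 2 ≠ -1 — OK.

Violated: 4, 6, 8, and 10.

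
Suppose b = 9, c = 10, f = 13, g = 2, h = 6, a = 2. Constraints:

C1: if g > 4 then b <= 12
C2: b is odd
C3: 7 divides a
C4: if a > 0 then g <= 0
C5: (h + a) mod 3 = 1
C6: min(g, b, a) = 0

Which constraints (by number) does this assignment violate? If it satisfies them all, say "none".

C1: g = 2, not > 4; antecedent false, conditional vacuously true — OK.
C2: b = 9 is odd — OK.
C3: 2 = 7*0 + 2, so 7 does not divide 2 — violated.
C4: a = 2 > 0, so we need g ≤ 0; but g = 2 > 0 — violated.
C5: h + a = 8; 8 mod 3 = 2, not 1 — violated.
C6: min(2, 9, 2) = 2, not 0 — violated.

Constraints 3, 4, 5, and 6 do not hold.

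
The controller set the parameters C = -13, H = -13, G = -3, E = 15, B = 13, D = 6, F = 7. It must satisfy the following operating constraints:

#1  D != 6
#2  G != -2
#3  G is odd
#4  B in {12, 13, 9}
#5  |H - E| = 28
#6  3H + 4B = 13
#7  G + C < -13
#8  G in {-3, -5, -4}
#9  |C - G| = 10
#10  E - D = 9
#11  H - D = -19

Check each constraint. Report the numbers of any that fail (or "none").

#1 D = 6, but 6 is required to differ — fails.
#2 G = -3, and -3 ≠ -2 — holds.
#3 G = -3 is odd — holds.
#4 B = 13 is in {12, 13, 9} — holds.
#5 |-13 - 15| = 28 — holds.
#6 3H + 4B = 3(-13) + 4(13) = 13 — holds.
#7 G + C = -3 + (-13) = -16; -16 < -13 — holds.
#8 G = -3 is in {-3, -5, -4} — holds.
#9 |-13 - (-3)| = 10 — holds.
#10 E - D = 15 - 6 = 9 — holds.
#11 H - D = -13 - 6 = -19 — holds.

The assignment fails constraint 1.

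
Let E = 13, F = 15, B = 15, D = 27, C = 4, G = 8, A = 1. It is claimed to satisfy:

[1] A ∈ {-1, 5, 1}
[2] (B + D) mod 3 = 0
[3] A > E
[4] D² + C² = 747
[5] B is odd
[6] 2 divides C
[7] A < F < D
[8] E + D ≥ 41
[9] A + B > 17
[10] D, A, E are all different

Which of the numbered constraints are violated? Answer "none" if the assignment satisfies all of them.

[1] A = 1 is in {-1, 5, 1} — satisfied.
[2] B + D = 42; 42 mod 3 = 0 — satisfied.
[3] A = 1, E = 13; 1 ≤ 13 (want >) — violated.
[4] D² + C² = 27² + 4² = 729 + 16 = 745, not 747 — violated.
[5] B = 15 is odd — satisfied.
[6] 4 / 2 = 2, so 2 divides 4 — satisfied.
[7] values 1 < 15 < 27 — satisfied.
[8] E + D = 13 + 27 = 40; 40 < 41, bound 41 not met — violated.
[9] A + B = 1 + 15 = 16; 16 ≤ 17, bound 17 not met — violated.
[10] values 27, 1, 13 are pairwise distinct — satisfied.

The assignment fails constraints 3, 4, 8, 9.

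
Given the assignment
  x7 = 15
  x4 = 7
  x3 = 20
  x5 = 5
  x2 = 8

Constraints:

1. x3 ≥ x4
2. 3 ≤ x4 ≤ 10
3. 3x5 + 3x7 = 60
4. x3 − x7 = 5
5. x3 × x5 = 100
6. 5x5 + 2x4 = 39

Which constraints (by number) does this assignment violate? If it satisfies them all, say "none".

The assignment satisfies every constraint.

1. x3 = 20, x4 = 7; 20 ≥ 7  yes
2. x4 = 7 lies in [3, 10]  yes
3. 3x5 + 3x7 = 3(5) + 3(15) = 60  yes
4. x3 − x7 = 20 − 15 = 5  yes
5. x3 × x5 = 20 × 5 = 100  yes
6. 5x5 + 2x4 = 5(5) + 2(7) = 39  yes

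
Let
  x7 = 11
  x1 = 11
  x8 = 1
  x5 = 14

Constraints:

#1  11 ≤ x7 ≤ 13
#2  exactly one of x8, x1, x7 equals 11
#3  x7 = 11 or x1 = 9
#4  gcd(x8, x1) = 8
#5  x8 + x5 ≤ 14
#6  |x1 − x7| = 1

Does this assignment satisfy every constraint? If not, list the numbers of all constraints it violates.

#1 x7 = 11 lies in [11, 13] — holds.
#2 x8=1, x1=11, x7=11; 2 of them equal 11, not exactly one — fails.
#3 x7 = 11 = 11 (first disjunct) — holds.
#4 gcd(1, 11) = 1, not 8 — fails.
#5 x8 + x5 = 1 + 14 = 15; 15 > 14, bound 14 not met — fails.
#6 |11 − 11| = 0, not 1 — fails.

The assignment fails constraints 2, 4, 5, and 6.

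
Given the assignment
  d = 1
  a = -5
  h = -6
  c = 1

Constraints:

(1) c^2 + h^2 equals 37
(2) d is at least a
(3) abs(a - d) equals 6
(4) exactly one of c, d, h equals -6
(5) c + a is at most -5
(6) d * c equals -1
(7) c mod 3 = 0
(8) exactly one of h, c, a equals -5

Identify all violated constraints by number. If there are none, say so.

(1) c^2 + h^2 = 1^2 + (-6)^2 = 1 + 36 = 37  holds
(2) d = 1, a = -5; 1 ≥ -5  holds
(3) abs(-5 - 1) = 6  holds
(4) c=1, d=1, h=-6; 1 of them equals -6  holds
(5) c + a = 1 + (-5) = -4; -4 > -5, bound -5 not met  fails
(6) d * c = 1 * 1 = 1, not -1  fails
(7) 1 mod 3 = 1, not 0  fails
(8) h=-6, c=1, a=-5; 1 of them equals -5  holds

The assignment fails constraints 5, 6, and 7.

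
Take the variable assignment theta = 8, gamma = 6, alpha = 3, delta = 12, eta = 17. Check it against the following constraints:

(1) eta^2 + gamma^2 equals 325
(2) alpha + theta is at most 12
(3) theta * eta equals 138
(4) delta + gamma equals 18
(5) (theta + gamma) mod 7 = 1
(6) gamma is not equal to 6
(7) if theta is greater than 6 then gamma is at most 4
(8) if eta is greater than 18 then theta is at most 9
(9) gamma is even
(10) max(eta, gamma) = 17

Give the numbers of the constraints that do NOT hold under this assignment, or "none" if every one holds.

Constraints 3, 5, 6, 7 are violated.

(1) eta^2 + gamma^2 = 17^2 + 6^2 = 289 + 36 = 325 — holds.
(2) alpha + theta = 3 + 8 = 11; 11 ≤ 12 — holds.
(3) theta * eta = 8 * 17 = 136, not 138 — fails.
(4) delta + gamma = 12 + 6 = 18 — holds.
(5) theta + gamma = 14; 14 mod 7 = 0, not 1 — fails.
(6) gamma = 6, but 6 is required to differ — fails.
(7) theta = 8 > 6, so we need gamma ≤ 4; but gamma = 6 > 4 — fails.
(8) eta = 17, not > 18; antecedent false, conditional vacuously true — holds.
(9) gamma = 6 is even — holds.
(10) max(17, 6) = 17 — holds.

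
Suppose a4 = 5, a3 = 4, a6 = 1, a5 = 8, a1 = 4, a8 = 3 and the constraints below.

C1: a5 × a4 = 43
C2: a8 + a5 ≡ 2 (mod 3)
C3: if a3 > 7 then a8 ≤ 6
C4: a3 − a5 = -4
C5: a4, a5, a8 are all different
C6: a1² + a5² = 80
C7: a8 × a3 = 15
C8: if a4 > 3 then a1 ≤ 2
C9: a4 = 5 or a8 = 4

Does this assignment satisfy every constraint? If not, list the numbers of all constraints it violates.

Constraints 1, 7, and 8 do not hold.

C1: a5 × a4 = 8 × 5 = 40, not 43 — violated.
C2: a8 + a5 = 11; 11 mod 3 = 2 — OK.
C3: a3 = 4, not > 7; antecedent false, conditional vacuously true — OK.
C4: a3 − a5 = 4 − 8 = -4 — OK.
C5: values 5, 8, 3 are pairwise distinct — OK.
C6: a1² + a5² = 4² + 8² = 16 + 64 = 80 — OK.
C7: a8 × a3 = 3 × 4 = 12, not 15 — violated.
C8: a4 = 5 > 3, so we need a1 ≤ 2; but a1 = 4 > 2 — violated.
C9: a4 = 5 = 5 (first disjunct) — OK.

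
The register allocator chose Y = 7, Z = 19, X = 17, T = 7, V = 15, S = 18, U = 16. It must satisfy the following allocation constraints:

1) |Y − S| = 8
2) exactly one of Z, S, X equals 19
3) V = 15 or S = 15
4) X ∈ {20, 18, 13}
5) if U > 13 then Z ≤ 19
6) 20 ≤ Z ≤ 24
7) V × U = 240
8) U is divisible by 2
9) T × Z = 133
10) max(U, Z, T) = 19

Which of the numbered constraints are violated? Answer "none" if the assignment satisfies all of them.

1) |7 − 18| = 11, not 8 — violated.
2) Z=19, S=18, X=17; 1 of them equals 19 — OK.
3) V = 15 = 15 (first disjunct) — OK.
4) X = 17 is not in {20, 18, 13} — violated.
5) U = 16 > 13, so we need Z ≤ 19; Z = 19 ≤ 19 — OK.
6) Z = 19 is outside [20, 24] — violated.
7) V × U = 15 × 16 = 240 — OK.
8) 16 / 2 = 8, so 2 divides 16 — OK.
9) T × Z = 7 × 19 = 133 — OK.
10) max(16, 19, 7) = 19 — OK.

No — constraints 1, 4, 6 are not satisfied.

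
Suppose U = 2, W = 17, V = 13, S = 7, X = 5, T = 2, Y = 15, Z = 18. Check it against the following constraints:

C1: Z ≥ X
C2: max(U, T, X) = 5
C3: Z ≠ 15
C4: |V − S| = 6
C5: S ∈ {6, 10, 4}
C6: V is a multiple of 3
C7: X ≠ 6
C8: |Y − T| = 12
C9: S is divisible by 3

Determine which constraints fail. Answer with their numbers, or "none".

Constraints 5, 6, 8, and 9 are violated.

C1: Z = 18, X = 5; 18 ≥ 5 — OK.
C2: max(2, 2, 5) = 5 — OK.
C3: Z = 18, and 18 ≠ 15 — OK.
C4: |13 − 7| = 6 — OK.
C5: S = 7 is not in {6, 10, 4} — violated.
C6: 13 = 3×4 + 1, so 3 does not divide 13 — violated.
C7: X = 5, and 5 ≠ 6 — OK.
C8: |15 − 2| = 13, not 12 — violated.
C9: 7 = 3×2 + 1, so 3 does not divide 7 — violated.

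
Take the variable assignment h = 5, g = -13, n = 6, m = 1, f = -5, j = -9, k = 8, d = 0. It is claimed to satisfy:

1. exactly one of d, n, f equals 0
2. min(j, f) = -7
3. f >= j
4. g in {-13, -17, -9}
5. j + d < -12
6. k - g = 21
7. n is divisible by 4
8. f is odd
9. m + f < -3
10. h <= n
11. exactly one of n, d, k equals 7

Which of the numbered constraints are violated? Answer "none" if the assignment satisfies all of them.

1. d=0, n=6, f=-5; 1 of them equals 0 — holds.
2. min(-9, -5) = -9, not -7 — does not hold.
3. f = -5, j = -9; -5 ≥ -9 — holds.
4. g = -13 is in {-13, -17, -9} — holds.
5. j + d = -9 + 0 = -9; -9 ≥ -12, bound -12 not met — does not hold.
6. k - g = 8 - (-13) = 21 — holds.
7. 6 = 4*1 + 2, so 4 does not divide 6 — does not hold.
8. f = -5 is odd — holds.
9. m + f = 1 + (-5) = -4; -4 < -3 — holds.
10. h = 5, n = 6; 5 ≤ 6 — holds.
11. n=6, d=0, k=8; 0 of them equal 7, not exactly one — does not hold.

Constraints 2, 5, 7, 11 are violated.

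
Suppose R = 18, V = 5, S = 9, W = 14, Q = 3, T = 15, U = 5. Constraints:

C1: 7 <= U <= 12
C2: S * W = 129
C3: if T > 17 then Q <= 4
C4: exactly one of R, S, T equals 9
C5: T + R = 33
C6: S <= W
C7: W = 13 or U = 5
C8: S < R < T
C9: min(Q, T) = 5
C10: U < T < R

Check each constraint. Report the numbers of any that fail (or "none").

The assignment fails constraints 1, 2, 8, and 9.

C1: U = 5 is outside [7, 12]  ✗
C2: S * W = 9 * 14 = 126, not 129  ✗
C3: T = 15, not > 17; antecedent false, conditional vacuously true  ✓
C4: R=18, S=9, T=15; 1 of them equals 9  ✓
C5: T + R = 15 + 18 = 33  ✓
C6: S = 9, W = 14; 9 ≤ 14  ✓
C7: W = 14 ≠ 13, but U = 5 = 5 (second disjunct)  ✓
C8: values 9, 18, 15; R = 18 is not < T = 15  ✗
C9: min(3, 15) = 3, not 5  ✗
C10: values 5 < 15 < 18  ✓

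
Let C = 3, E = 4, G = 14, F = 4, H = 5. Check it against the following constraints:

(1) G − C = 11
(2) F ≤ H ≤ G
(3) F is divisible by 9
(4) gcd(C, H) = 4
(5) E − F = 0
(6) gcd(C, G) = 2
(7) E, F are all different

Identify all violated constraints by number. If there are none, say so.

(1) G − C = 14 − 3 = 11  ✓
(2) values 4 ≤ 5 ≤ 14  ✓
(3) 4 = 9×0 + 4, so 9 does not divide 4  ✗
(4) gcd(3, 5) = 1, not 4  ✗
(5) E − F = 4 − 4 = 0  ✓
(6) gcd(3, 14) = 1, not 2  ✗
(7) E = F = 4, not all different  ✗

The assignment fails constraints 3, 4, 6, 7.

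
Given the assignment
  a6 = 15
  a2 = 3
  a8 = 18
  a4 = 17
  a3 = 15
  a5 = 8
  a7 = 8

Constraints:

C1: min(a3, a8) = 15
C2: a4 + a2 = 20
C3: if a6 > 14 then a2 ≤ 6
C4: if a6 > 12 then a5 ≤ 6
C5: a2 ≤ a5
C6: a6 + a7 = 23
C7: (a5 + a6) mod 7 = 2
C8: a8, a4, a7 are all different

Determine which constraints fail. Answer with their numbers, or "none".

The assignment fails constraint 4.

C1: min(15, 18) = 15 — holds.
C2: a4 + a2 = 17 + 3 = 20 — holds.
C3: a6 = 15 > 14, so we need a2 ≤ 6; a2 = 3 ≤ 6 — holds.
C4: a6 = 15 > 12, so we need a5 ≤ 6; but a5 = 8 > 6 — does not hold.
C5: a2 = 3, a5 = 8; 3 ≤ 8 — holds.
C6: a6 + a7 = 15 + 8 = 23 — holds.
C7: a5 + a6 = 23; 23 mod 7 = 2 — holds.
C8: values 18, 17, 8 are pairwise distinct — holds.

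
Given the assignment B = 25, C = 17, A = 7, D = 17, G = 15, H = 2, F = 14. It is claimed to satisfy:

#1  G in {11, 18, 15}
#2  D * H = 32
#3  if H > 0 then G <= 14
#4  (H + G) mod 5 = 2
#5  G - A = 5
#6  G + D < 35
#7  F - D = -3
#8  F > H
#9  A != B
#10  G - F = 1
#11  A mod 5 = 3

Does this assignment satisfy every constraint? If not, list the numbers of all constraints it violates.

The assignment fails constraints 2, 3, 5, and 11.

#1 G = 15 is in {11, 18, 15}  OK
#2 D * H = 17 * 2 = 34, not 32  FAIL
#3 H = 2 > 0, so we need G ≤ 14; but G = 15 > 14  FAIL
#4 H + G = 17; 17 mod 5 = 2  OK
#5 G - A = 15 - 7 = 8, not 5  FAIL
#6 G + D = 15 + 17 = 32; 32 < 35  OK
#7 F - D = 14 - 17 = -3  OK
#8 F = 14, H = 2; 14 > 2  OK
#9 A = 7, B = 25; distinct  OK
#10 G - F = 15 - 14 = 1  OK
#11 7 mod 5 = 2, not 3  FAIL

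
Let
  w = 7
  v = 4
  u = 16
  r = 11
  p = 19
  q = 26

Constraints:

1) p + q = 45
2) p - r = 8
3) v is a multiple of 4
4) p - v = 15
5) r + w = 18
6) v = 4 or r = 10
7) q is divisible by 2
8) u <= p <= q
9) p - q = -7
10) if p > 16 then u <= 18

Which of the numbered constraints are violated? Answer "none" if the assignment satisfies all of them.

No violations.

1) p + q = 19 + 26 = 45 — holds.
2) p - r = 19 - 11 = 8 — holds.
3) 4 / 4 = 1, so 4 divides 4 — holds.
4) p - v = 19 - 4 = 15 — holds.
5) r + w = 11 + 7 = 18 — holds.
6) v = 4 = 4 (first disjunct) — holds.
7) 26 / 2 = 13, so 2 divides 26 — holds.
8) values 16 <= 19 <= 26 — holds.
9) p - q = 19 - 26 = -7 — holds.
10) p = 19 > 16, so we need u ≤ 18; u = 16 ≤ 18 — holds.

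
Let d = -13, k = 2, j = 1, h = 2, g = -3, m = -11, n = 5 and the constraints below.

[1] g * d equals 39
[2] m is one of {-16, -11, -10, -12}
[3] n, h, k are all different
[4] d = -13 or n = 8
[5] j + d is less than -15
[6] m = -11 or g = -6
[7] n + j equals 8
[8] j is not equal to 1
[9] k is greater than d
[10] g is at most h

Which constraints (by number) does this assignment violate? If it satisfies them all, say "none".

Violated: 3, 5, 7, 8.

[1] g * d = -3 * (-13) = 39  OK
[2] m = -11 is in {-16, -11, -10, -12}  OK
[3] h = k = 2, not all different  FAIL
[4] d = -13 = -13 (first disjunct)  OK
[5] j + d = 1 + (-13) = -12; -12 ≥ -15, bound -15 not met  FAIL
[6] m = -11 = -11 (first disjunct)  OK
[7] n + j = 5 + 1 = 6, not 8  FAIL
[8] j = 1, but 1 is required to differ  FAIL
[9] k = 2, d = -13; 2 > -13  OK
[10] g = -3, h = 2; -3 ≤ 2  OK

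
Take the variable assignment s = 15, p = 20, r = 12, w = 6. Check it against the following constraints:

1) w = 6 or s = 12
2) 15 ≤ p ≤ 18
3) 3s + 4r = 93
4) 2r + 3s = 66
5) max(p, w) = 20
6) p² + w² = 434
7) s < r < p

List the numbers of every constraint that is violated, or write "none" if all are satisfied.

1) w = 6 = 6 (first disjunct)  yes
2) p = 20 is outside [15, 18]  no
3) 3s + 4r = 3(15) + 4(12) = 93  yes
4) 2r + 3s = 2(12) + 3(15) = 69, not 66  no
5) max(20, 6) = 20  yes
6) p² + w² = 20² + 6² = 400 + 36 = 436, not 434  no
7) values 15, 12, 20; s = 15 is not < r = 12  no

No — constraints 2, 4, 6, and 7 are not satisfied.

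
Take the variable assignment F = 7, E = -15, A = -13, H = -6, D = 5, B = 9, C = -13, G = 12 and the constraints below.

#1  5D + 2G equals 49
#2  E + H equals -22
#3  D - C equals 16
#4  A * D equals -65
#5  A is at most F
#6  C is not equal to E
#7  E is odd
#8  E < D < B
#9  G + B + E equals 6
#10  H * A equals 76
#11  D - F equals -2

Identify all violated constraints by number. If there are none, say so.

Constraints 2, 3, 10 are violated.

#1 5D + 2G = 5(5) + 2(12) = 49  ✓
#2 E + H = -15 + (-6) = -21, not -22  ✗
#3 D - C = 5 - (-13) = 18, not 16  ✗
#4 A * D = -13 * 5 = -65  ✓
#5 A = -13, F = 7; -13 ≤ 7  ✓
#6 C = -13, E = -15; distinct  ✓
#7 E = -15 is odd  ✓
#8 values -15 < 5 < 9  ✓
#9 G + B + E = 12 + 9 + (-15) = 6  ✓
#10 H * A = -6 * (-13) = 78, not 76  ✗
#11 D - F = 5 - 7 = -2  ✓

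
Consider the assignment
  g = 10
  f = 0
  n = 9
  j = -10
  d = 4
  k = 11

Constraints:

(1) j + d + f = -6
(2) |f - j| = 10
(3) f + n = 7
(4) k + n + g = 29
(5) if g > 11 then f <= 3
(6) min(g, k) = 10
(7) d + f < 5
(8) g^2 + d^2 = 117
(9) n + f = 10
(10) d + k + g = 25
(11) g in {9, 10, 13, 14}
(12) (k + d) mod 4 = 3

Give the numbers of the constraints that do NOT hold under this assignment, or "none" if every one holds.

Constraints 3, 4, 8, and 9 are violated.

(1) j + d + f = -10 + 4 + 0 = -6  ✔
(2) |0 - (-10)| = 10  ✔
(3) f + n = 0 + 9 = 9, not 7  ✘
(4) k + n + g = 11 + 9 + 10 = 30, not 29  ✘
(5) g = 10, not > 11; antecedent false, conditional vacuously true  ✔
(6) min(10, 11) = 10  ✔
(7) d + f = 4 + 0 = 4; 4 < 5  ✔
(8) g^2 + d^2 = 10^2 + 4^2 = 100 + 16 = 116, not 117  ✘
(9) n + f = 9 + 0 = 9, not 10  ✘
(10) d + k + g = 4 + 11 + 10 = 25  ✔
(11) g = 10 is in {9, 10, 13, 14}  ✔
(12) k + d = 15; 15 mod 4 = 3  ✔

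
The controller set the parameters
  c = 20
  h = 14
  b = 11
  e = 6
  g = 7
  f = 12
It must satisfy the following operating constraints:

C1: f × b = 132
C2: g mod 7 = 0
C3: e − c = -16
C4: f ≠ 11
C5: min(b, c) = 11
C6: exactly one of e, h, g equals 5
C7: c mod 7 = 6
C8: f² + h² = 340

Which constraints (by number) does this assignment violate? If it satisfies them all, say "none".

C1: f × b = 12 × 11 = 132 — holds.
C2: 7 mod 7 = 0 — holds.
C3: e − c = 6 − 20 = -14, not -16 — fails.
C4: f = 12, and 12 ≠ 11 — holds.
C5: min(11, 20) = 11 — holds.
C6: e=6, h=14, g=7; 0 of them equal 5, not exactly one — fails.
C7: 20 mod 7 = 6 — holds.
C8: f² + h² = 12² + 14² = 144 + 196 = 340 — holds.

Violated: 3 and 6.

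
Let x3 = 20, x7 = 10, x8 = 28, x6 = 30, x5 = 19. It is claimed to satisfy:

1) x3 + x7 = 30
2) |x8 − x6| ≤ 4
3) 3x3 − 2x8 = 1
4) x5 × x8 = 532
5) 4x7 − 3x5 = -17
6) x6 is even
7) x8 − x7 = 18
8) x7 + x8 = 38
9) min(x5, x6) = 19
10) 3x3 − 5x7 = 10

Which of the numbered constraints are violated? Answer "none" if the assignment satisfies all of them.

The assignment fails constraint 3.

1) x3 + x7 = 20 + 10 = 30  yes
2) |28 − 30| = 2; 2 ≤ 4  yes
3) 3x3 − 2x8 = 3(20) − 2(28) = 4, not 1  no
4) x5 × x8 = 19 × 28 = 532  yes
5) 4x7 − 3x5 = 4(10) − 3(19) = -17  yes
6) x6 = 30 is even  yes
7) x8 − x7 = 28 − 10 = 18  yes
8) x7 + x8 = 10 + 28 = 38  yes
9) min(19, 30) = 19  yes
10) 3x3 − 5x7 = 3(20) − 5(10) = 10  yes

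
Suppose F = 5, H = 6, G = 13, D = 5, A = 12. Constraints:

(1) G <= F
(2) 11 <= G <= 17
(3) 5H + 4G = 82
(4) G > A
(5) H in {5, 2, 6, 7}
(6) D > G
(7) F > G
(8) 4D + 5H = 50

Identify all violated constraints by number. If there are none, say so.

Violated: 1, 6, 7.

(1) G = 13, F = 5; 13 > 5 (want ≤)  ✘
(2) G = 13 lies in [11, 17]  ✔
(3) 5H + 4G = 5(6) + 4(13) = 82  ✔
(4) G = 13, A = 12; 13 > 12  ✔
(5) H = 6 is in {5, 2, 6, 7}  ✔
(6) D = 5, G = 13; 5 ≤ 13 (want >)  ✘
(7) F = 5, G = 13; 5 ≤ 13 (want >)  ✘
(8) 4D + 5H = 4(5) + 5(6) = 50  ✔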